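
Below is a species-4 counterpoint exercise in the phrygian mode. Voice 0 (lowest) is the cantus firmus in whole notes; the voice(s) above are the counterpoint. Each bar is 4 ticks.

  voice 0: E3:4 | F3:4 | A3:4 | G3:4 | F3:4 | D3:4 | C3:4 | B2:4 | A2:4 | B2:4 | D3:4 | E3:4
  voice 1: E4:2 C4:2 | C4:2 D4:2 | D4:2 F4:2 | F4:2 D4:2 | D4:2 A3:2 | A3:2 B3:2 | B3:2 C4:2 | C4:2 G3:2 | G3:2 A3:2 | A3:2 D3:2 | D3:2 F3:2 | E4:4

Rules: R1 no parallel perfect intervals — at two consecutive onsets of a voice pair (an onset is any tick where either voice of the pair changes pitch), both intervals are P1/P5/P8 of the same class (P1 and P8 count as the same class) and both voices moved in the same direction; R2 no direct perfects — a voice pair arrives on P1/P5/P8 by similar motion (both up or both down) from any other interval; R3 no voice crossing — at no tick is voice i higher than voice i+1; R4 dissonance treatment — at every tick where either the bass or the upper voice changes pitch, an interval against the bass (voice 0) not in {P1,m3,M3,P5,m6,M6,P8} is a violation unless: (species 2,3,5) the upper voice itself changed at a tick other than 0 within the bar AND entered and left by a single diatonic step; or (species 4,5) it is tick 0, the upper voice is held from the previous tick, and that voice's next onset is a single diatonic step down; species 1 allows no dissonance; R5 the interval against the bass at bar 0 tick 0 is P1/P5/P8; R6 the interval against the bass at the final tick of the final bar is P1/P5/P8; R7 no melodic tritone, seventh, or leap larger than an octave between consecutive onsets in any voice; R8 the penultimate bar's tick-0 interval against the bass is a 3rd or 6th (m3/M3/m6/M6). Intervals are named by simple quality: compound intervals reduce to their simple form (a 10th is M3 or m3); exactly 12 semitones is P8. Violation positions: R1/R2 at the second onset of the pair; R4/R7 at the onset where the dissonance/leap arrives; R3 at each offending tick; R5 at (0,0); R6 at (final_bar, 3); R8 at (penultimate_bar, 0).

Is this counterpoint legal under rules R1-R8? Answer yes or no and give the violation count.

bar 0: v0=E3 v1=E4 (P8)
bar 1: v0=F3 v1=C4 (P5)
bar 2: v0=A3 v1=D4 (P4)
bar 3: v0=G3 v1=F4 (m7)
bar 4: v0=F3 v1=D4 (M6)
bar 5: v0=D3 v1=A3 (P5)
bar 6: v0=C3 v1=B3 (M7)
bar 7: v0=B2 v1=C4 (m2)
bar 8: v0=A2 v1=G3 (m7)
bar 9: v0=B2 v1=A3 (m7)
bar 10: v0=D3 v1=D3 (P1)
bar 11: v0=E3 v1=E4 (P8)
  R4 @ bar2.0: A3/D4 P4 untreated
  R4 @ bar3.0: G3/F4 m7 untreated
  R4 @ bar6.0: C3/B3 M7 untreated
  R4 @ bar7.0: B2/C4 m2 untreated
  R4 @ bar8.0: A2/G3 m7 untreated
  R4 @ bar9.0: B2/A3 m7 untreated
  R8 @ bar10.0: penult P1 not 3rd/6th
  R2 @ bar11.0: D3/F3 m3 -> E3/E4 P8 similar
  R7 @ bar11.0: F3->E4 leap 11st

No (9 violations)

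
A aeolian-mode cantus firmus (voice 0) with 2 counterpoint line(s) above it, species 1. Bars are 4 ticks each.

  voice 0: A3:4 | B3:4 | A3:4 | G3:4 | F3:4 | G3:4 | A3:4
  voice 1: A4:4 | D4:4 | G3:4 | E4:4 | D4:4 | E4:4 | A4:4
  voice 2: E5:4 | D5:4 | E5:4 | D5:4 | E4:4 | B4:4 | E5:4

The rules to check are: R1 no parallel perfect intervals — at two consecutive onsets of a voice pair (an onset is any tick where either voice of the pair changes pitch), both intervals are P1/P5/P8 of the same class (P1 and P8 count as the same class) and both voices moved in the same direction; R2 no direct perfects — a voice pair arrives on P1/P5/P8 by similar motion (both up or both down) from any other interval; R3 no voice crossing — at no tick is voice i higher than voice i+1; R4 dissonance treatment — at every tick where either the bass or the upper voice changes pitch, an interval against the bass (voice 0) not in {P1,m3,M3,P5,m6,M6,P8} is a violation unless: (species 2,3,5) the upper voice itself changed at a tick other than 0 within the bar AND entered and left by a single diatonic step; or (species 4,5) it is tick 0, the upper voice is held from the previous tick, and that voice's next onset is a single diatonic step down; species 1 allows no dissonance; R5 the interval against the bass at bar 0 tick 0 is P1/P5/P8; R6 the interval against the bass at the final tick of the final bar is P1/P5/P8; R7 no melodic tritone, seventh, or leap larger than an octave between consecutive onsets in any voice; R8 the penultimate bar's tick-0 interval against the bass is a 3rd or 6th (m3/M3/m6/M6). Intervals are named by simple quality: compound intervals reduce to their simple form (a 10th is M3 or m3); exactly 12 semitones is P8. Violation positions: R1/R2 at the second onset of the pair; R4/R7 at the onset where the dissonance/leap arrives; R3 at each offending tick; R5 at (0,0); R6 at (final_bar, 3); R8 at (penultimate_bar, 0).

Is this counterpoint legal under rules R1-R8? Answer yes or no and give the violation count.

No (13 violations)

bar 0: v0=A3 v1=A4 v2=E5 (P5)
bar 1: v0=B3 v1=D4 v2=D5 (m3)
bar 2: v0=A3 v1=G3 v2=E5 (P5)
bar 3: v0=G3 v1=E4 v2=D5 (P5)
bar 4: v0=F3 v1=D4 v2=E4 (M7)
bar 5: v0=G3 v1=E4 v2=B4 (M3)
bar 6: v0=A3 v1=A4 v2=E5 (P5)
  R2 @ bar1.0: A4/E5 P5 -> D4/D5 P8 similar
  R3 @ bar2.0: A3 above G3
  R4 @ bar2.0: A3/G3 M2 untreated
  R3 @ bar2.1: A3 above G3
  R3 @ bar2.2: A3 above G3
  R3 @ bar2.3: A3 above G3
  R1 @ bar3.0: A3/E5 P5 -> G3/D5 P5 similar
  R4 @ bar4.0: F3/E4 M7 untreated
  R7 @ bar4.0: D5->E4 leap 10st
  R2 @ bar5.0: D4/E4 M2 -> E4/B4 P5 similar
  R1 @ bar6.0: E4/B4 P5 -> A4/E5 P5 similar
  R2 @ bar6.0: G3/E4 M6 -> A3/A4 P8 similar
  R2 @ bar6.0: G3/B4 M3 -> A3/E5 P5 similar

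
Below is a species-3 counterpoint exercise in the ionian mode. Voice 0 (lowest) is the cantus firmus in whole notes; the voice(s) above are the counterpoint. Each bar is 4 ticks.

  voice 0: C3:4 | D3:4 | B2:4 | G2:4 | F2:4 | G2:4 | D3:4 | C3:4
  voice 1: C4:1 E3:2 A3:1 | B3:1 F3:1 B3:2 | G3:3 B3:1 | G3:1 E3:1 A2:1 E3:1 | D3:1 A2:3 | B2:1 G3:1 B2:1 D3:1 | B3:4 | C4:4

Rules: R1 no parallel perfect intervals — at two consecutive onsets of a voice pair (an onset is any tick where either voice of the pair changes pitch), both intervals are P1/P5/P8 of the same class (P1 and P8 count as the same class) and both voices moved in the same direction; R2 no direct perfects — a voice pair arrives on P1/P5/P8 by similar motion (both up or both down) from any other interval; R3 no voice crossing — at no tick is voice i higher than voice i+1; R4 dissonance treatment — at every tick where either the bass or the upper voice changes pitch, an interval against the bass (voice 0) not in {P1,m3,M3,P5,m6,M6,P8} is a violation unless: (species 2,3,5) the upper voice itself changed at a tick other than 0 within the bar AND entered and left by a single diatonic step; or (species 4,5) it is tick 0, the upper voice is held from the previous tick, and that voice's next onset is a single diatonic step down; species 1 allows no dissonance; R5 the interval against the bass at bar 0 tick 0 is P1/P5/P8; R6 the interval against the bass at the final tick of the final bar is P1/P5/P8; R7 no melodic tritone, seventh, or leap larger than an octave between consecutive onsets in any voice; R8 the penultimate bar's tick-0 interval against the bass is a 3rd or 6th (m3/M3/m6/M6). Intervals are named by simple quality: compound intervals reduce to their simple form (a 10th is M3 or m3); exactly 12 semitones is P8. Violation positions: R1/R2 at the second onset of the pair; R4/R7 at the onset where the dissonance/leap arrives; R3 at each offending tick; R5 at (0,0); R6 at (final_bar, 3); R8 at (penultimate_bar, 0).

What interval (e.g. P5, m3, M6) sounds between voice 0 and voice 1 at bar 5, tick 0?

M3

voice 0=G2 voice 1=B2 -> M3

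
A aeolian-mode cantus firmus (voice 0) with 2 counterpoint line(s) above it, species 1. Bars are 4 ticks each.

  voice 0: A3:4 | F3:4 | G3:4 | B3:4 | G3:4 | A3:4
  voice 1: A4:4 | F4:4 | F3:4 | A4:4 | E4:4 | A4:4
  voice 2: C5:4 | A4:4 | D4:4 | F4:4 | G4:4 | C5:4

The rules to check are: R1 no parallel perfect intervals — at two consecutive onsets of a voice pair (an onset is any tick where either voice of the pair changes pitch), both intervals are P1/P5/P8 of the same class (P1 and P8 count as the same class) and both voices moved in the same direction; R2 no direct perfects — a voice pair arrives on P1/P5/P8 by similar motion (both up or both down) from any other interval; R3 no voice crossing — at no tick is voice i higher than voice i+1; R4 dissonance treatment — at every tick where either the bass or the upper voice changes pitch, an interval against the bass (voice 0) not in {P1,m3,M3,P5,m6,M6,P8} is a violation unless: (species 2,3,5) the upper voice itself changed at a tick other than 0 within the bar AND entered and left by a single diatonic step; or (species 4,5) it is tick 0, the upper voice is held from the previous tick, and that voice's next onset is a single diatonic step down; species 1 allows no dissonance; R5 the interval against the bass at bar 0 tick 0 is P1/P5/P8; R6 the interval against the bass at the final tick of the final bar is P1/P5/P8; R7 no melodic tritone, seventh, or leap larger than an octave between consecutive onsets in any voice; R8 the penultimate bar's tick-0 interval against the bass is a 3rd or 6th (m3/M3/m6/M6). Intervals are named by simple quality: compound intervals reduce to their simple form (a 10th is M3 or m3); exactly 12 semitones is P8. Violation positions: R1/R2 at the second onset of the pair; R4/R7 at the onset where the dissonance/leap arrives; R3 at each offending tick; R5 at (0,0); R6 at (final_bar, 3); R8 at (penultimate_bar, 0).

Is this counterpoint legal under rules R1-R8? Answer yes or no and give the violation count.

bar 0: v0=A3 v1=A4 v2=C5 (m3)
bar 1: v0=F3 v1=F4 v2=A4 (M3)
bar 2: v0=G3 v1=F3 v2=D4 (P5)
bar 3: v0=B3 v1=A4 v2=F4 (TT)
bar 4: v0=G3 v1=E4 v2=G4 (P8)
bar 5: v0=A3 v1=A4 v2=C5 (m3)
  R5 @ bar0.0: opens on m3
  R1 @ bar1.0: A3/A4 P8 -> F3/F4 P8 similar
  R3 @ bar2.0: G3 above F3
  R4 @ bar2.0: G3/F3 M2 untreated
  R3 @ bar2.1: G3 above F3
  R3 @ bar2.2: G3 above F3
  R3 @ bar2.3: G3 above F3
  R3 @ bar3.0: A4 above F4
  R4 @ bar3.0: B3/A4 m7 untreated
  R4 @ bar3.0: B3/F4 TT untreated
  R7 @ bar3.0: F3->A4 leap 16st
  R3 @ bar3.1: A4 above F4
  R3 @ bar3.2: A4 above F4
  R3 @ bar3.3: A4 above F4
  R8 @ bar4.0: penult P8 not 3rd/6th
  R2 @ bar5.0: G3/E4 M6 -> A3/A4 P8 similar
  R6 @ bar5.3: closes on m3

No (17 violations)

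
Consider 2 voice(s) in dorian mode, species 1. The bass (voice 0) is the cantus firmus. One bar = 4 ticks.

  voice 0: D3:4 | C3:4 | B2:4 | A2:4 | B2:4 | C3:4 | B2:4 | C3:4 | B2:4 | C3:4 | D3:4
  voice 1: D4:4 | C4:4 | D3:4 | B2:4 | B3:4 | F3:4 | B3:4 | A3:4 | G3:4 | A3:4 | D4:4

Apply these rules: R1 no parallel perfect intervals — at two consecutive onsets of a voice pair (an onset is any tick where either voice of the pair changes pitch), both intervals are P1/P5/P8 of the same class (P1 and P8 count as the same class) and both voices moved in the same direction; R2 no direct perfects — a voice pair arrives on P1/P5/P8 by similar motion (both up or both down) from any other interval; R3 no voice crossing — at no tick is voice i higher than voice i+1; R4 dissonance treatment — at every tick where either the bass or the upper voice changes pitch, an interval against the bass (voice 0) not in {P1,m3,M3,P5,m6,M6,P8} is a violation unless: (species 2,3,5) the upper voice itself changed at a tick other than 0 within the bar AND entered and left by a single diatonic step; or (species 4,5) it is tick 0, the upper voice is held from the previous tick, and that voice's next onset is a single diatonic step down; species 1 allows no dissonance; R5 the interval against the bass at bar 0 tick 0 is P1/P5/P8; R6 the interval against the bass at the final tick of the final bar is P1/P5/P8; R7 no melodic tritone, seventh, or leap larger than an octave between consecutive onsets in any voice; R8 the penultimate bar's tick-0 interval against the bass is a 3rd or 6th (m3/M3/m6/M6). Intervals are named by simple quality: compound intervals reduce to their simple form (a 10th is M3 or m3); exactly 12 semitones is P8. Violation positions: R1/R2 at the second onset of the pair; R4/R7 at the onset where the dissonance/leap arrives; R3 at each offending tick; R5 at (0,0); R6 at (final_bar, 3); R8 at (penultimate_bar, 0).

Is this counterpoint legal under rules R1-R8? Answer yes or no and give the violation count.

No (8 violations)

bar 0: v0=D3 v1=D4 (P8)
bar 1: v0=C3 v1=C4 (P8)
bar 2: v0=B2 v1=D3 (m3)
bar 3: v0=A2 v1=B2 (M2)
bar 4: v0=B2 v1=B3 (P8)
bar 5: v0=C3 v1=F3 (P4)
bar 6: v0=B2 v1=B3 (P8)
bar 7: v0=C3 v1=A3 (M6)
bar 8: v0=B2 v1=G3 (m6)
bar 9: v0=C3 v1=A3 (M6)
bar 10: v0=D3 v1=D4 (P8)
  R1 @ bar1.0: D3/D4 P8 -> C3/C4 P8 similar
  R7 @ bar2.0: C4->D3 leap 10st
  R4 @ bar3.0: A2/B2 M2 untreated
  R2 @ bar4.0: A2/B2 M2 -> B2/B3 P8 similar
  R4 @ bar5.0: C3/F3 P4 untreated
  R7 @ bar5.0: B3->F3 leap 6st
  R7 @ bar6.0: F3->B3 leap 6st
  R2 @ bar10.0: C3/A3 M6 -> D3/D4 P8 similar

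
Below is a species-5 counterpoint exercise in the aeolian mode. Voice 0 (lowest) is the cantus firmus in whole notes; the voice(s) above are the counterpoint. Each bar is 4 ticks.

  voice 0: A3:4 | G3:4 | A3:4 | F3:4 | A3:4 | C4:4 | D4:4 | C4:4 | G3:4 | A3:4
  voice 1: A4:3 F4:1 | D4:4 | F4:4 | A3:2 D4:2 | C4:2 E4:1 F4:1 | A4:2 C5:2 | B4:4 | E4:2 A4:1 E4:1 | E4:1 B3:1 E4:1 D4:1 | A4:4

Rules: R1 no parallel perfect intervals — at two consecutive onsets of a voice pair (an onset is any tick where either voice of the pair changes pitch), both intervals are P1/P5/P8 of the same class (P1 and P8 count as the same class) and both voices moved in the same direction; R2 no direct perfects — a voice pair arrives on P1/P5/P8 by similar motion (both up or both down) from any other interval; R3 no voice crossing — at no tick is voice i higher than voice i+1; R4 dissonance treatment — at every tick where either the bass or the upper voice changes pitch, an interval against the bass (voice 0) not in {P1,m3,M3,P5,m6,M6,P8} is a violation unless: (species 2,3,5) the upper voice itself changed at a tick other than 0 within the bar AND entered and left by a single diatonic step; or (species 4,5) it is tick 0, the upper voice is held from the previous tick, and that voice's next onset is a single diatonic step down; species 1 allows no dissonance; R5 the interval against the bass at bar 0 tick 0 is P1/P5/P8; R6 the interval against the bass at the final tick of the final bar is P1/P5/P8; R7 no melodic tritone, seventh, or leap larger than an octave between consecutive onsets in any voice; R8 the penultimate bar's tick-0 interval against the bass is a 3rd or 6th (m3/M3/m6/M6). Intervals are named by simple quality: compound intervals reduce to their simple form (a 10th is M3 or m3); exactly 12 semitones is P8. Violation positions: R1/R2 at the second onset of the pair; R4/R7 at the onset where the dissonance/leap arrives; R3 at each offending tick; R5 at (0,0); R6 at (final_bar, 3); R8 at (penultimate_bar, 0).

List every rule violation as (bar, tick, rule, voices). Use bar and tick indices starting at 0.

bar 0: v0=A3 v1=A4 downbeat P8
bar 1: v0=G3 v1=D4 downbeat P5
bar 2: v0=A3 v1=F4 downbeat m6
bar 3: v0=F3 v1=A3 downbeat M3
bar 4: v0=A3 v1=C4 downbeat m3
bar 5: v0=C4 v1=A4 downbeat M6
bar 6: v0=D4 v1=B4 downbeat M6
bar 7: v0=C4 v1=E4 downbeat M3
bar 8: v0=G3 v1=E4 downbeat M6
bar 9: v0=A3 v1=A4 downbeat P8
  -> R2 @ bar 1 tick 0 v(0, 1): A3/F4 m6 -> G3/D4 P5 similar
  -> R2 @ bar 9 tick 0 v(0, 1): G3/D4 P5 -> A3/A4 P8 similar

(1, 0, R2, (0, 1))
(9, 0, R2, (0, 1))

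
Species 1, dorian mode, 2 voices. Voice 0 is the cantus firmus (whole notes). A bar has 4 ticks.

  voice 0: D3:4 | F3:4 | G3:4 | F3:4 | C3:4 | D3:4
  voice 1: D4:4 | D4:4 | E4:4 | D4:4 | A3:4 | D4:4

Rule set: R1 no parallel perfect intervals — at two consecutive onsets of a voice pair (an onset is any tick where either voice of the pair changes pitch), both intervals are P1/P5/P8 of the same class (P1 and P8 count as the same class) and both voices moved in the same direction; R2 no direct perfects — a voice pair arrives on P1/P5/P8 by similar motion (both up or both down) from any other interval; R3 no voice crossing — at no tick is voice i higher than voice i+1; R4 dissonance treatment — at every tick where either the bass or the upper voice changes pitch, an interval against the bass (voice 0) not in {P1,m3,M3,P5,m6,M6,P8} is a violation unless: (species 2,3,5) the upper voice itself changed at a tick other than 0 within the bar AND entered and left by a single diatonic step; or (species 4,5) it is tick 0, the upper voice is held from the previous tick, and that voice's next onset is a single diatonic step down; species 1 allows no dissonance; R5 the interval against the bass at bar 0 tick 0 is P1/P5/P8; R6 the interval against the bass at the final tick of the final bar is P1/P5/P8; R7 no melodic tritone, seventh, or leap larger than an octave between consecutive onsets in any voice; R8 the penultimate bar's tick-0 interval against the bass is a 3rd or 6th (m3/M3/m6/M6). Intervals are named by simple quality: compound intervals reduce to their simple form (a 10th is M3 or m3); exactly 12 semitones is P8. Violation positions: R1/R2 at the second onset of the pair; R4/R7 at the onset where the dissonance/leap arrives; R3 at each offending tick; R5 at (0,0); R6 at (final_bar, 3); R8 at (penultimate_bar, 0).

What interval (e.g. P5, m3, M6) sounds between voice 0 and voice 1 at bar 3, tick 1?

M6

voice 0=F3 voice 1=D4 -> M6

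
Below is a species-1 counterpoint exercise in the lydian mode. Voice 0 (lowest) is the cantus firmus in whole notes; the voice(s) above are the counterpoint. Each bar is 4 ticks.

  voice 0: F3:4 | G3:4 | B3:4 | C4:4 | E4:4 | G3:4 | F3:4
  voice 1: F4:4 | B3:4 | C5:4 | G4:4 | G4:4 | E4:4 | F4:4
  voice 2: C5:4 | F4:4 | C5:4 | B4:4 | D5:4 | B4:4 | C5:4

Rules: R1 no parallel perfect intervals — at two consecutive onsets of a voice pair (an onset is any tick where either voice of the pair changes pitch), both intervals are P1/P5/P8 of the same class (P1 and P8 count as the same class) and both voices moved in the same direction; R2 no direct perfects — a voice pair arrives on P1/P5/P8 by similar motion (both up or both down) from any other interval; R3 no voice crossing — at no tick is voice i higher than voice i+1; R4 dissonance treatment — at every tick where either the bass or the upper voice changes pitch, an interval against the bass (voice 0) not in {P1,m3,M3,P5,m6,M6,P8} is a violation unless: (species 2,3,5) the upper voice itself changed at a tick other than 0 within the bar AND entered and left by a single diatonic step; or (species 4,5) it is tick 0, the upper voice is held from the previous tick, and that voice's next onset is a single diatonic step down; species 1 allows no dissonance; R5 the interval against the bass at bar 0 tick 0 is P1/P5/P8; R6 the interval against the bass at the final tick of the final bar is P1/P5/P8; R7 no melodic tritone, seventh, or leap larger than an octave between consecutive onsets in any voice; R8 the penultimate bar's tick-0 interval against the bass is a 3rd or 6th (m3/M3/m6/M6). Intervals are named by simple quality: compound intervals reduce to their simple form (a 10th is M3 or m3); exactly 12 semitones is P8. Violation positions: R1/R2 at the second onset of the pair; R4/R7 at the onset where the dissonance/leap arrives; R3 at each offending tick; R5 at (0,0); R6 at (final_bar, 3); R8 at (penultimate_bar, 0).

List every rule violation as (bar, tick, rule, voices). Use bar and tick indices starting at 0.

bar 0: v0=F3 v1=F4 v2=C5 downbeat P5
bar 1: v0=G3 v1=B3 v2=F4 downbeat m7
bar 2: v0=B3 v1=C5 v2=C5 downbeat m2
bar 3: v0=C4 v1=G4 v2=B4 downbeat M7
bar 4: v0=E4 v1=G4 v2=D5 downbeat m7
bar 5: v0=G3 v1=E4 v2=B4 downbeat M3
bar 6: v0=F3 v1=F4 v2=C5 downbeat P5
  -> R4 @ bar 1 tick 0 v(0, 2): G3/F4 m7 untreated
  -> R7 @ bar 1 tick 0 v(1,): F4->B3 leap 6st
  -> R2 @ bar 2 tick 0 v(1, 2): B3/F4 TT -> C5/C5 P1 similar
  -> R4 @ bar 2 tick 0 v(0, 1): B3/C5 m2 untreated
  -> R4 @ bar 2 tick 0 v(0, 2): B3/C5 m2 untreated
  -> R7 @ bar 2 tick 0 v(1,): B3->C5 leap 13st
  -> R4 @ bar 3 tick 0 v(0, 2): C4/B4 M7 untreated
  -> R4 @ bar 4 tick 0 v(0, 2): E4/D5 m7 untreated
  -> R1 @ bar 5 tick 0 v(1, 2): G4/D5 P5 -> E4/B4 P5 similar
  -> R1 @ bar 6 tick 0 v(1, 2): E4/B4 P5 -> F4/C5 P5 similar

(1, 0, R4, (0, 2))
(1, 0, R7, (1,))
(2, 0, R2, (1, 2))
(2, 0, R4, (0, 1))
(2, 0, R4, (0, 2))
(2, 0, R7, (1,))
(3, 0, R4, (0, 2))
(4, 0, R4, (0, 2))
(5, 0, R1, (1, 2))
(6, 0, R1, (1, 2))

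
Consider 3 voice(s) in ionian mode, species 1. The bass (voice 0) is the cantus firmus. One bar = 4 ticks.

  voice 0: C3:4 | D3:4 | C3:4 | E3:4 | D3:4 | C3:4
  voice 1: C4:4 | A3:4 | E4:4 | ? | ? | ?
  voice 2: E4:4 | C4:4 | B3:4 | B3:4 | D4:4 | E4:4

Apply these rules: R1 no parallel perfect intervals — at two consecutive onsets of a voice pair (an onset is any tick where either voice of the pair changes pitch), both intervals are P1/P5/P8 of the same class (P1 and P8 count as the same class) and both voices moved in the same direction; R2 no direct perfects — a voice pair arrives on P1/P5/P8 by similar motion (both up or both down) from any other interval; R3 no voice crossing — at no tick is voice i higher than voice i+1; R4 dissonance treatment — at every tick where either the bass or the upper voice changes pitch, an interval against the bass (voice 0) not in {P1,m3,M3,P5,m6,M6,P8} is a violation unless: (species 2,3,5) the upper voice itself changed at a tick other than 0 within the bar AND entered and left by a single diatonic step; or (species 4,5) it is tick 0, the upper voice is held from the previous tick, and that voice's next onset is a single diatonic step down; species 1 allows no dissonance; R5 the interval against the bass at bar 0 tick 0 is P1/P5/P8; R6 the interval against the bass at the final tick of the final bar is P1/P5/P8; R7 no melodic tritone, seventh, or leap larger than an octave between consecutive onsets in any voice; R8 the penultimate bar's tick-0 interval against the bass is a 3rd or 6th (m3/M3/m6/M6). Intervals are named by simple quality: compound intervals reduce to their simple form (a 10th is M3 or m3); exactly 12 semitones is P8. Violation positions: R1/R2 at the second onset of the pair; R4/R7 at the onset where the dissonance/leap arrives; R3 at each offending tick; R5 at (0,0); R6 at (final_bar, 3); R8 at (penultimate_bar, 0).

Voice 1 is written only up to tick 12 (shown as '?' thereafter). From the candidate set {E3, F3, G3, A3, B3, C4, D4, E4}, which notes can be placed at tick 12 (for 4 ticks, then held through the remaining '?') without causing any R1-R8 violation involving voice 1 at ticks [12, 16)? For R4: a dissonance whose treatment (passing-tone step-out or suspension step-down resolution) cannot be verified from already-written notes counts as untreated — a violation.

E3: legal
F3: violates R4,R7
G3: legal
A3: violates R4
B3: legal
C4: violates R3
D4: violates R3,R4
E4: violates R3

{B3, E3, G3}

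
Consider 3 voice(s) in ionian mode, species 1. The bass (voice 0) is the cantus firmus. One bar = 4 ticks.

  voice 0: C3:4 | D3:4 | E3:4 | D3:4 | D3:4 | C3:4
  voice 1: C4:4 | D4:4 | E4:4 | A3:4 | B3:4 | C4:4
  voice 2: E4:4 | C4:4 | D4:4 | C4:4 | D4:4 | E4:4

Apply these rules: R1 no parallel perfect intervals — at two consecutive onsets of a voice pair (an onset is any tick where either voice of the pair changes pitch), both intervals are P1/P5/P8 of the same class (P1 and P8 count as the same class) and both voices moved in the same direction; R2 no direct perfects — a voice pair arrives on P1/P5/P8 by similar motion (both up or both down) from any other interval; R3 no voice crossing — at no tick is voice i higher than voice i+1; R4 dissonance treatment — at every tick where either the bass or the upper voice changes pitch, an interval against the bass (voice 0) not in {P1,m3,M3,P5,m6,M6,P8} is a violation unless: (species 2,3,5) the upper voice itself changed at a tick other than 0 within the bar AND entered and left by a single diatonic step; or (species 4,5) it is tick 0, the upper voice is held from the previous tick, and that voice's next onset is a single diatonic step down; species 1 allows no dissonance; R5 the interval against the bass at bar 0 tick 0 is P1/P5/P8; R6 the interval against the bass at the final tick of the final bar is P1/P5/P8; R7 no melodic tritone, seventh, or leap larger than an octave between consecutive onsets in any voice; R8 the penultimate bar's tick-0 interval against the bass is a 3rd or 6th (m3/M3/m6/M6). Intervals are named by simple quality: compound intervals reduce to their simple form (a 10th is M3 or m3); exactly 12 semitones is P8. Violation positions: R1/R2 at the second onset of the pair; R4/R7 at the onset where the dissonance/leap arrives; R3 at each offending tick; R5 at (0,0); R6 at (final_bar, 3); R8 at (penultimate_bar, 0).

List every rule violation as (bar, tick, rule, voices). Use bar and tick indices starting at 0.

bar 0: v0=C3 v1=C4 v2=E4 downbeat M3
bar 1: v0=D3 v1=D4 v2=C4 downbeat m7
bar 2: v0=E3 v1=E4 v2=D4 downbeat m7
bar 3: v0=D3 v1=A3 v2=C4 downbeat m7
bar 4: v0=D3 v1=B3 v2=D4 downbeat P8
bar 5: v0=C3 v1=C4 v2=E4 downbeat M3
  -> R5 @ bar 0 tick 0 v(0, 2): opens on M3
  -> R1 @ bar 1 tick 0 v(0, 1): C3/C4 P8 -> D3/D4 P8 similar
  -> R3 @ bar 1 tick 0 v(1, 2): D4 above C4
  -> R4 @ bar 1 tick 0 v(0, 2): D3/C4 m7 untreated
  -> R3 @ bar 1 tick 1 v(1, 2): D4 above C4
  -> R3 @ bar 1 tick 2 v(1, 2): D4 above C4
  -> R3 @ bar 1 tick 3 v(1, 2): D4 above C4
  -> R1 @ bar 2 tick 0 v(0, 1): D3/D4 P8 -> E3/E4 P8 similar
  -> R3 @ bar 2 tick 0 v(1, 2): E4 above D4
  -> R4 @ bar 2 tick 0 v(0, 2): E3/D4 m7 untreated
  -> R3 @ bar 2 tick 1 v(1, 2): E4 above D4
  -> R3 @ bar 2 tick 2 v(1, 2): E4 above D4
  -> R3 @ bar 2 tick 3 v(1, 2): E4 above D4
  -> R2 @ bar 3 tick 0 v(0, 1): E3/E4 P8 -> D3/A3 P5 similar
  -> R4 @ bar 3 tick 0 v(0, 2): D3/C4 m7 untreated
  -> R8 @ bar 4 tick 0 v(0, 2): penult P8 not 3rd/6th
  -> R6 @ bar 5 tick 3 v(0, 2): closes on M3

(0, 0, R5, (0, 2))
(1, 0, R1, (0, 1))
(1, 0, R3, (1, 2))
(1, 0, R4, (0, 2))
(1, 1, R3, (1, 2))
(1, 2, R3, (1, 2))
(1, 3, R3, (1, 2))
(2, 0, R1, (0, 1))
(2, 0, R3, (1, 2))
(2, 0, R4, (0, 2))
(2, 1, R3, (1, 2))
(2, 2, R3, (1, 2))
(2, 3, R3, (1, 2))
(3, 0, R2, (0, 1))
(3, 0, R4, (0, 2))
(4, 0, R8, (0, 2))
(5, 3, R6, (0, 2))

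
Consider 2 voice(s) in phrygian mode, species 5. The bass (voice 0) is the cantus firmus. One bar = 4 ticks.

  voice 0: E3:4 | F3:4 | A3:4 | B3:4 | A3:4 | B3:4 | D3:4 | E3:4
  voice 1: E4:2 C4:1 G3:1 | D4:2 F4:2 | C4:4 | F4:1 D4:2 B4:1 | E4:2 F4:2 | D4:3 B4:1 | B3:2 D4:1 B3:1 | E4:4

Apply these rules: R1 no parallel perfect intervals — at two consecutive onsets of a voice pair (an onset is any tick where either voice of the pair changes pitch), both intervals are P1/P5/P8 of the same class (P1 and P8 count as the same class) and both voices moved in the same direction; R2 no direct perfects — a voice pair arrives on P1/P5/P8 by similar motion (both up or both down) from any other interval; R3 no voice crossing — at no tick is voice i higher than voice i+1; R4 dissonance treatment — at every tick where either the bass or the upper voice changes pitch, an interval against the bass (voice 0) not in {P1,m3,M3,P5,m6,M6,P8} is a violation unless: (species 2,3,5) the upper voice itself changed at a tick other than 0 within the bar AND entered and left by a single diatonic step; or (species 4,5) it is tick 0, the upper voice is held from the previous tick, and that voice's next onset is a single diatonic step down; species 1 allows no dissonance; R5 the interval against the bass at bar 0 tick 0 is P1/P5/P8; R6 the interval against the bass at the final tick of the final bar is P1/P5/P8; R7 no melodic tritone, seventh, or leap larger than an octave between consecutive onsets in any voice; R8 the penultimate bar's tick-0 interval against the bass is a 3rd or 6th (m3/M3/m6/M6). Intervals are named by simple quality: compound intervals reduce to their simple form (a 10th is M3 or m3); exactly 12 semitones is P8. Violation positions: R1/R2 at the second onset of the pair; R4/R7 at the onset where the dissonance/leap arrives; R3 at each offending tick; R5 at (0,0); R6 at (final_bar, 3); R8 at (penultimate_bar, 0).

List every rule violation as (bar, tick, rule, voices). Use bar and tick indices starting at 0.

(3, 0, R4, (0, 1))
(4, 0, R2, (0, 1))
(7, 0, R2, (0, 1))

bar 0: v0=E3 v1=E4 downbeat P8
bar 1: v0=F3 v1=D4 downbeat M6
bar 2: v0=A3 v1=C4 downbeat m3
bar 3: v0=B3 v1=F4 downbeat TT
bar 4: v0=A3 v1=E4 downbeat P5
bar 5: v0=B3 v1=D4 downbeat m3
bar 6: v0=D3 v1=B3 downbeat M6
bar 7: v0=E3 v1=E4 downbeat P8
  -> R4 @ bar 3 tick 0 v(0, 1): B3/F4 TT untreated
  -> R2 @ bar 4 tick 0 v(0, 1): B3/B4 P8 -> A3/E4 P5 similar
  -> R2 @ bar 7 tick 0 v(0, 1): D3/B3 M6 -> E3/E4 P8 similar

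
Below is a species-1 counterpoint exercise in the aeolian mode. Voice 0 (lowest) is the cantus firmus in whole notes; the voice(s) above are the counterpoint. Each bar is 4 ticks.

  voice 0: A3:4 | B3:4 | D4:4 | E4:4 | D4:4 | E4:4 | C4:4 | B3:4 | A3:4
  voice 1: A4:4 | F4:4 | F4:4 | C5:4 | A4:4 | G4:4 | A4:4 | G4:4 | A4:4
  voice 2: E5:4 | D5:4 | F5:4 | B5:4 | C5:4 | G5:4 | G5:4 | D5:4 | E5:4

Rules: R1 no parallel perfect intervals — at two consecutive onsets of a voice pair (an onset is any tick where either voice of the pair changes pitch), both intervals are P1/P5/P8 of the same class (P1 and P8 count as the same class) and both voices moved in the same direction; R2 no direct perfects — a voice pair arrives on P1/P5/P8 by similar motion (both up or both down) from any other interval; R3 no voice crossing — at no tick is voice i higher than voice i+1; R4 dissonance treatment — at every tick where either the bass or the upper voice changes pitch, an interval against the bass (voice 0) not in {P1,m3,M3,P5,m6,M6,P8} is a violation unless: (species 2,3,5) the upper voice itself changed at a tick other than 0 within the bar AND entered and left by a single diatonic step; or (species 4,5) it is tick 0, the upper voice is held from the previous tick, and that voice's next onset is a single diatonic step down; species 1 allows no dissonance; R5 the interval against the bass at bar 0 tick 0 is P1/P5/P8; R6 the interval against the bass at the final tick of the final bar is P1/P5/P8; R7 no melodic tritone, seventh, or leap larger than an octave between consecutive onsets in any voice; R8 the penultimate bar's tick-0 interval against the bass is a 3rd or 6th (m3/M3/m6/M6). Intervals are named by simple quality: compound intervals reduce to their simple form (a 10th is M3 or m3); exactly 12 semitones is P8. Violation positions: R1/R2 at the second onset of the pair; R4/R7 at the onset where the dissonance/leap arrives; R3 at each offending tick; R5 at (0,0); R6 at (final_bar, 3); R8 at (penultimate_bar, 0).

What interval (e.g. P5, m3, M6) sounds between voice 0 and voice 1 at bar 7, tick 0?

m6

voice 0=B3 voice 1=G4 -> m6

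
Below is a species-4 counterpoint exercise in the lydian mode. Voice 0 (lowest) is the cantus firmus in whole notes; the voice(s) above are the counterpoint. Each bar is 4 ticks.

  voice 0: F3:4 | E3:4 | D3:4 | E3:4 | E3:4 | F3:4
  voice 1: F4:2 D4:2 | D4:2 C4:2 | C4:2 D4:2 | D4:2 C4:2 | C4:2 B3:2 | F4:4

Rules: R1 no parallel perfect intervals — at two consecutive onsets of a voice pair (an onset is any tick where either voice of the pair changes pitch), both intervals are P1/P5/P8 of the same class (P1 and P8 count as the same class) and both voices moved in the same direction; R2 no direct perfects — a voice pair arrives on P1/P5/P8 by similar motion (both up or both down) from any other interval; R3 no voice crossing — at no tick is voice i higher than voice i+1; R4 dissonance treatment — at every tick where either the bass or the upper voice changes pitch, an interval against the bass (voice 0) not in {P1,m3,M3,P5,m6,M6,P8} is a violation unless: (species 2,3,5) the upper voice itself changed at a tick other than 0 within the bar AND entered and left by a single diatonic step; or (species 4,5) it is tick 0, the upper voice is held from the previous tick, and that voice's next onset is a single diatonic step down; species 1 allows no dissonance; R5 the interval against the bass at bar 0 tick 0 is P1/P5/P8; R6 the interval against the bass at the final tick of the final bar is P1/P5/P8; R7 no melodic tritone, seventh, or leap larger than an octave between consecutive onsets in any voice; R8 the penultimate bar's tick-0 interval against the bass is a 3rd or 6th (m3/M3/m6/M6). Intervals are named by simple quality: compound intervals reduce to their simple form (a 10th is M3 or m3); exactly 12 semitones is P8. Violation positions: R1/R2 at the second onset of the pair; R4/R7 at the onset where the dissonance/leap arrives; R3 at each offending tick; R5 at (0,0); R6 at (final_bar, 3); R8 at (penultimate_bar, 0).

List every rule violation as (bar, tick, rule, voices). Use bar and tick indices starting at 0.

bar 0: v0=F3 v1=F4 downbeat P8
bar 1: v0=E3 v1=D4 downbeat m7
bar 2: v0=D3 v1=C4 downbeat m7
bar 3: v0=E3 v1=D4 downbeat m7
bar 4: v0=E3 v1=C4 downbeat m6
bar 5: v0=F3 v1=F4 downbeat P8
  -> R4 @ bar 2 tick 0 v(0, 1): D3/C4 m7 untreated
  -> R2 @ bar 5 tick 0 v(0, 1): E3/B3 P5 -> F3/F4 P8 similar
  -> R7 @ bar 5 tick 0 v(1,): B3->F4 leap 6st

(2, 0, R4, (0, 1))
(5, 0, R2, (0, 1))
(5, 0, R7, (1,))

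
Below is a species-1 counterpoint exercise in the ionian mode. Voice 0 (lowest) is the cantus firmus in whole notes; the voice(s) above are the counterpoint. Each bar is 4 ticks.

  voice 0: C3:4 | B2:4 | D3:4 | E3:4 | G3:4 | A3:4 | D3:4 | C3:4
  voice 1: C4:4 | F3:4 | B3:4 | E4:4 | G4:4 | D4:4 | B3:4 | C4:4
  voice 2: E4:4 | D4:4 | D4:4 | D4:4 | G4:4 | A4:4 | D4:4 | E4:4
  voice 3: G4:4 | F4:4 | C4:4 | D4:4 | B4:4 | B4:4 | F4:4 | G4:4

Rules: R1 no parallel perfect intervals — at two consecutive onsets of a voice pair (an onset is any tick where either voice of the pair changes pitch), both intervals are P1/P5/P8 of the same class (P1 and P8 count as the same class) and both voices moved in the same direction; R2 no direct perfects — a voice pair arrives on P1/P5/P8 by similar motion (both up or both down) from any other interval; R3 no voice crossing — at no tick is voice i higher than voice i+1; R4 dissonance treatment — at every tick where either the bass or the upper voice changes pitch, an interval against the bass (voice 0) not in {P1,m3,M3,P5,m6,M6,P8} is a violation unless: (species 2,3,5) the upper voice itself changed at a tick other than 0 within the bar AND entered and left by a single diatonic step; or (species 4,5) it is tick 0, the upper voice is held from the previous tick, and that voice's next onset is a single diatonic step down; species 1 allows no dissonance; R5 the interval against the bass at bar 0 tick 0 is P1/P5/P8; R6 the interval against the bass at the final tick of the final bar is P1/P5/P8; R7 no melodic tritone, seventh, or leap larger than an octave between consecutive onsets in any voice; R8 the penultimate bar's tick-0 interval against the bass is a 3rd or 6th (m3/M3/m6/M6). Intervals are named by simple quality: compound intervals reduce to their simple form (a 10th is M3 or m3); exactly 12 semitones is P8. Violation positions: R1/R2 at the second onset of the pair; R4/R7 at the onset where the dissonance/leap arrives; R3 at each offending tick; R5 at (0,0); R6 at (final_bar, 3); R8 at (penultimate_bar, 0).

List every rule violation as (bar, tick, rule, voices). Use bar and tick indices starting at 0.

(0, 0, R5, (0, 2))
(1, 0, R2, (1, 3))
(1, 0, R4, (0, 1))
(1, 0, R4, (0, 3))
(2, 0, R3, (2, 3))
(2, 0, R4, (0, 3))
(2, 0, R7, (1,))
(2, 1, R3, (2, 3))
(2, 2, R3, (2, 3))
(2, 3, R3, (2, 3))
(3, 0, R2, (0, 1))
(3, 0, R3, (1, 2))
(3, 0, R4, (0, 2))
(3, 0, R4, (0, 3))
(3, 1, R3, (1, 2))
(3, 2, R3, (1, 2))
(3, 3, R3, (1, 2))
(4, 0, R1, (0, 1))
(4, 0, R2, (0, 2))
(4, 0, R2, (1, 2))
(5, 0, R1, (0, 2))
(5, 0, R4, (0, 1))
(5, 0, R4, (0, 3))
(6, 0, R1, (0, 2))
(6, 0, R7, (3,))
(6, 0, R8, (0, 2))
(7, 0, R2, (1, 3))
(7, 3, R6, (0, 2))

bar 0: v0=C3 v1=C4 v2=E4 v3=G4 downbeat P5
bar 1: v0=B2 v1=F3 v2=D4 v3=F4 downbeat TT
bar 2: v0=D3 v1=B3 v2=D4 v3=C4 downbeat m7
bar 3: v0=E3 v1=E4 v2=D4 v3=D4 downbeat m7
bar 4: v0=G3 v1=G4 v2=G4 v3=B4 downbeat M3
bar 5: v0=A3 v1=D4 v2=A4 v3=B4 downbeat M2
bar 6: v0=D3 v1=B3 v2=D4 v3=F4 downbeat m3
bar 7: v0=C3 v1=C4 v2=E4 v3=G4 downbeat P5
  -> R5 @ bar 0 tick 0 v(0, 2): opens on M3
  -> R2 @ bar 1 tick 0 v(1, 3): C4/G4 P5 -> F3/F4 P8 similar
  -> R4 @ bar 1 tick 0 v(0, 1): B2/F3 TT untreated
  -> R4 @ bar 1 tick 0 v(0, 3): B2/F4 TT untreated
  -> R3 @ bar 2 tick 0 v(2, 3): D4 above C4
  -> R4 @ bar 2 tick 0 v(0, 3): D3/C4 m7 untreated
  -> R7 @ bar 2 tick 0 v(1,): F3->B3 leap 6st
  -> R3 @ bar 2 tick 1 v(2, 3): D4 above C4
  -> R3 @ bar 2 tick 2 v(2, 3): D4 above C4
  -> R3 @ bar 2 tick 3 v(2, 3): D4 above C4
  -> R2 @ bar 3 tick 0 v(0, 1): D3/B3 M6 -> E3/E4 P8 similar
  -> R3 @ bar 3 tick 0 v(1, 2): E4 above D4
  -> R4 @ bar 3 tick 0 v(0, 2): E3/D4 m7 untreated
  -> R4 @ bar 3 tick 0 v(0, 3): E3/D4 m7 untreated
  -> R3 @ bar 3 tick 1 v(1, 2): E4 above D4
  -> R3 @ bar 3 tick 2 v(1, 2): E4 above D4
  -> R3 @ bar 3 tick 3 v(1, 2): E4 above D4
  -> R1 @ bar 4 tick 0 v(0, 1): E3/E4 P8 -> G3/G4 P8 similar
  -> R2 @ bar 4 tick 0 v(0, 2): E3/D4 m7 -> G3/G4 P8 similar
  -> R2 @ bar 4 tick 0 v(1, 2): E4/D4 M2 -> G4/G4 P1 similar
  -> R1 @ bar 5 tick 0 v(0, 2): G3/G4 P8 -> A3/A4 P8 similar
  -> R4 @ bar 5 tick 0 v(0, 1): A3/D4 P4 untreated
  -> R4 @ bar 5 tick 0 v(0, 3): A3/B4 M2 untreated
  -> R1 @ bar 6 tick 0 v(0, 2): A3/A4 P8 -> D3/D4 P8 similar
  -> R7 @ bar 6 tick 0 v(3,): B4->F4 leap 6st
  -> R8 @ bar 6 tick 0 v(0, 2): penult P8 not 3rd/6th
  -> R2 @ bar 7 tick 0 v(1, 3): B3/F4 TT -> C4/G4 P5 similar
  -> R6 @ bar 7 tick 3 v(0, 2): closes on M3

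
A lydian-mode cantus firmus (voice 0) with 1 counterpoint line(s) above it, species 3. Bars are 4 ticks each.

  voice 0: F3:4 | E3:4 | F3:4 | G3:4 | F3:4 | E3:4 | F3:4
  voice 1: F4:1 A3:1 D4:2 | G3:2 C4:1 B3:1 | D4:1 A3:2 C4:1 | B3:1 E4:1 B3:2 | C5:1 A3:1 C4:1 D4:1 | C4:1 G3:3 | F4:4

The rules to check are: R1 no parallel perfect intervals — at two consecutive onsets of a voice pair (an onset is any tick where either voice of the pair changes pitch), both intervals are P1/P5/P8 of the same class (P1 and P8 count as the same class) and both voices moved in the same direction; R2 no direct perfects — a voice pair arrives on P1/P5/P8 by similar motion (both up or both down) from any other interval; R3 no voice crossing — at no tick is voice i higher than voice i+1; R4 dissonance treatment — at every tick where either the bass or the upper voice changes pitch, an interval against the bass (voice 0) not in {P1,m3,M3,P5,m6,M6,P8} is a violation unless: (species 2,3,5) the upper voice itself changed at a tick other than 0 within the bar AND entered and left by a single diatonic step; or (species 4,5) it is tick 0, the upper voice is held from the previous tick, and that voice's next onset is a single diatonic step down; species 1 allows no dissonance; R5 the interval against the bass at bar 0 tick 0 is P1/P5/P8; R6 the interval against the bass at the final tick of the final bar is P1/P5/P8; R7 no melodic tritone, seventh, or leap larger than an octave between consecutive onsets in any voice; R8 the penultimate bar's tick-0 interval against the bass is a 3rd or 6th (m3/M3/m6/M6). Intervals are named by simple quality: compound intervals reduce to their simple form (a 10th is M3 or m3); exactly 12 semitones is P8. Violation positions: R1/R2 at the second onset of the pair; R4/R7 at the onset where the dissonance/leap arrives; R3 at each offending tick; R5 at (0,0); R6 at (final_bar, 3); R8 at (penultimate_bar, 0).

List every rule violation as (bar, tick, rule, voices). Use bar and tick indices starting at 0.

(4, 0, R7, (1,))
(4, 1, R7, (1,))
(6, 0, R2, (0, 1))
(6, 0, R7, (1,))

bar 0: v0=F3 v1=F4 downbeat P8
bar 1: v0=E3 v1=G3 downbeat m3
bar 2: v0=F3 v1=D4 downbeat M6
bar 3: v0=G3 v1=B3 downbeat M3
bar 4: v0=F3 v1=C5 downbeat P5
bar 5: v0=E3 v1=C4 downbeat m6
bar 6: v0=F3 v1=F4 downbeat P8
  -> R7 @ bar 4 tick 0 v(1,): B3->C5 leap 13st
  -> R7 @ bar 4 tick 1 v(1,): C5->A3 leap 15st
  -> R2 @ bar 6 tick 0 v(0, 1): E3/G3 m3 -> F3/F4 P8 similar
  -> R7 @ bar 6 tick 0 v(1,): G3->F4 leap 10st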